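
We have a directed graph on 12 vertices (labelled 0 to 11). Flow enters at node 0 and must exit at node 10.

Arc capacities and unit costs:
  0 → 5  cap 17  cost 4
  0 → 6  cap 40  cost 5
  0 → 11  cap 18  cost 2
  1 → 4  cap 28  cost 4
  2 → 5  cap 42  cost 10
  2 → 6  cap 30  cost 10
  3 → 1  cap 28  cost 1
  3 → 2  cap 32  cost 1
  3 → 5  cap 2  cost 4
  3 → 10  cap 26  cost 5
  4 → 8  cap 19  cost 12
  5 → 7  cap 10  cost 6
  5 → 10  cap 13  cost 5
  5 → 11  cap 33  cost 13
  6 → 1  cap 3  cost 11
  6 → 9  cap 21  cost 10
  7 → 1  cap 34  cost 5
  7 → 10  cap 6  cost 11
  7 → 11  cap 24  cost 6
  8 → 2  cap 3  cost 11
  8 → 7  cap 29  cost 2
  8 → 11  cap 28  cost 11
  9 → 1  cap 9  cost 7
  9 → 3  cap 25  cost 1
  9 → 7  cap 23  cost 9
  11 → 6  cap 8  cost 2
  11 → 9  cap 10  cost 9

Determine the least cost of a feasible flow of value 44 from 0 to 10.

Minimum cost for 44 units: 748

shortest-cost path #1: 0→5→10 push 13 @ unit cost 9 (adds 117)
shortest-cost path #2: 0→11→9→3→10 push 10 @ unit cost 17 (adds 170)
shortest-cost path #3: 0→11→6→9→3→10 push 8 @ unit cost 20 (adds 160)
shortest-cost path #4: 0→5→7→10 push 4 @ unit cost 21 (adds 84)
shortest-cost path #5: 0→6→9→3→10 push 7 @ unit cost 21 (adds 147)
shortest-cost path #6: 0→6→9→7→10 push 2 @ unit cost 35 (adds 70)
total cost = 748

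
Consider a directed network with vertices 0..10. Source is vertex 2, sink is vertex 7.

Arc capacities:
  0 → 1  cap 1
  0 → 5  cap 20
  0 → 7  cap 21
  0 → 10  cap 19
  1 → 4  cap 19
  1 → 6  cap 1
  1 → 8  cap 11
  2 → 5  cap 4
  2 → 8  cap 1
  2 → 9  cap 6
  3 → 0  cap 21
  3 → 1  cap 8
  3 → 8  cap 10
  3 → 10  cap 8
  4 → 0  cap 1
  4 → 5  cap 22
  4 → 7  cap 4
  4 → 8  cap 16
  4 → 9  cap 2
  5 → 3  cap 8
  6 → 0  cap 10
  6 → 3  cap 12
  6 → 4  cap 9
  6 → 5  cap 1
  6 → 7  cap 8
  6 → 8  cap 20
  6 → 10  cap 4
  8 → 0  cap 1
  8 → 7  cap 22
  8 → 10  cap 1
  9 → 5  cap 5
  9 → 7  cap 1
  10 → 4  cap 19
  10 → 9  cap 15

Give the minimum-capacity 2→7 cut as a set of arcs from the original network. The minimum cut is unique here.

augment #1: 2→8→7 push 1
augment #2: 2→9→7 push 1
augment #3: 2→5→3→0→7 push 4
augment #4: 2→9→5→3→0→7 push 4
max flow = 10; residual-reachable set from 2 gives S-side
cut edges (S→T): {(2,8), (5,3), (9,7)} total cap 10

Min-cut arcs: {(2,8), (5,3), (9,7)} (total capacity 10)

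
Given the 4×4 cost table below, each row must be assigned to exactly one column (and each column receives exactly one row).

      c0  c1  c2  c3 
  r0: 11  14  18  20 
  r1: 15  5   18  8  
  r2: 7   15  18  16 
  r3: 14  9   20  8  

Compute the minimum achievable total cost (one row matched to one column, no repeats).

optimal assignment: row0→col2 (cost 18), row1→col1 (cost 5), row2→col0 (cost 7), row3→col3 (cost 8)
total = 18 + 5 + 7 + 8 = 38

Minimum assignment cost: 38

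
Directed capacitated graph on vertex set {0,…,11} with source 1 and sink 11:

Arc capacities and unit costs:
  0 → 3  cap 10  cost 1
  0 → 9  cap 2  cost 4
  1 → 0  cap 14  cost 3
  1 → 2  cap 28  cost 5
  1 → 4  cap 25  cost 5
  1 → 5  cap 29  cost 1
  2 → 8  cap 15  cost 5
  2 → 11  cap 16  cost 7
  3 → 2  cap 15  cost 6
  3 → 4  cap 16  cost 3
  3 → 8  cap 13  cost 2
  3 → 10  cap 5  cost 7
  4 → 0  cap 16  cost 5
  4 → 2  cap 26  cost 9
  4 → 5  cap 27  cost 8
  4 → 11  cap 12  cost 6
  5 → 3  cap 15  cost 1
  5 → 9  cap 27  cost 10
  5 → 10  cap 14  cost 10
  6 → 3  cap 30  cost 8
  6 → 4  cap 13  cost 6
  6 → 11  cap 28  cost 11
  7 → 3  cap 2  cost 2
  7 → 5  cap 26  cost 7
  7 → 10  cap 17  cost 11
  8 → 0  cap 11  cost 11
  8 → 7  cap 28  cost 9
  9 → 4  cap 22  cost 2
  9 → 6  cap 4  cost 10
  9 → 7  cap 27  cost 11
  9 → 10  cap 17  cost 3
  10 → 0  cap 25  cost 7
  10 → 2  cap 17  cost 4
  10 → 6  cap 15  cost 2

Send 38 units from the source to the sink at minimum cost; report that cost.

Minimum cost for 38 units: 552

shortest-cost path #1: 1→4→11 push 12 @ unit cost 11 (adds 132)
shortest-cost path #2: 1→2→11 push 16 @ unit cost 12 (adds 192)
shortest-cost path #3: 1→5→3→10→6→11 push 5 @ unit cost 22 (adds 110)
shortest-cost path #4: 1→0→9→10→6→11 push 2 @ unit cost 23 (adds 46)
shortest-cost path #5: 1→5→10→6→11 push 3 @ unit cost 24 (adds 72)
total cost = 552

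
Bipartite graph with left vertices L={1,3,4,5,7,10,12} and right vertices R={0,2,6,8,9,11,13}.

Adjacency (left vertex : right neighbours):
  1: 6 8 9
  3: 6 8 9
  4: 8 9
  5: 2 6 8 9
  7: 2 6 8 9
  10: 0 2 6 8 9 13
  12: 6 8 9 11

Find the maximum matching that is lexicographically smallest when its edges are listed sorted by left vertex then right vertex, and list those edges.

|M| = 6 (so the lex-smallest maximum matching has 6 edges)
process left vertices in ascending order; for each, take the smallest-labelled available neighbour that still permits 6 edges overall, or leave it unmatched if none does
lex-smallest matching: {1-6, 3-8, 4-9, 5-2, 10-0, 12-11}

Lex-smallest maximum matching: {(1,6), (3,8), (4,9), (5,2), (10,0), (12,11)}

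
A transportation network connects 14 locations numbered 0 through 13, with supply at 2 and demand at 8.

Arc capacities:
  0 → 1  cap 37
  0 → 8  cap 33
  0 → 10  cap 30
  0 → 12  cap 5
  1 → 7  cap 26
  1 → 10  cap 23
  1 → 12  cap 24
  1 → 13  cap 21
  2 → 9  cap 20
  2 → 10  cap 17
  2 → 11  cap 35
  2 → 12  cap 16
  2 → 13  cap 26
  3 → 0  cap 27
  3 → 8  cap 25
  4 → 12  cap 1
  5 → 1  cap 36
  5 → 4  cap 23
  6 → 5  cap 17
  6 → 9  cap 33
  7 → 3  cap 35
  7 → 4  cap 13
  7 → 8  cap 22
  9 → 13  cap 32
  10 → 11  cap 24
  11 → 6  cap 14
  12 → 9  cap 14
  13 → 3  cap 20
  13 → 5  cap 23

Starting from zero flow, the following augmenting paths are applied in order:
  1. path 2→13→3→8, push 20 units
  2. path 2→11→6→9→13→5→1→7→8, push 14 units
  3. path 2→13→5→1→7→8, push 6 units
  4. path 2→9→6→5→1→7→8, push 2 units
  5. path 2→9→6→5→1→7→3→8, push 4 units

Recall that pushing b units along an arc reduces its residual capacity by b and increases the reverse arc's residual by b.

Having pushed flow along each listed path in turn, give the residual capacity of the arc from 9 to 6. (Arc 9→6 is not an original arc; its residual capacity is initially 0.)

Residual capacity of (9,6): 8

after path 1 (2→13→3→8, push 20): res(9,6)=0
after path 2 (2→11→6→9→13→5→1→7→8, push 14): res(9,6)=14
after path 3 (2→13→5→1→7→8, push 6): res(9,6)=14
after path 4 (2→9→6→5→1→7→8, push 2): res(9,6)=12
after path 5 (2→9→6→5→1→7→3→8, push 4): res(9,6)=8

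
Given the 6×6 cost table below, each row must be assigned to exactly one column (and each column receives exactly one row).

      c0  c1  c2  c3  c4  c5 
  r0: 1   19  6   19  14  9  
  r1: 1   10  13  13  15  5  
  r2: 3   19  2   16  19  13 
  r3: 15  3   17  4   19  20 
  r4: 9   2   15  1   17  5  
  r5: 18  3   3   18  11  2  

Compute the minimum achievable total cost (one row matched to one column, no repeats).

Minimum assignment cost: 23

one of 2 optimal assignments: row0→col0 (cost 1), row1→col5 (cost 5), row2→col2 (cost 2), row3→col1 (cost 3), row4→col3 (cost 1), row5→col4 (cost 11)
total = 1 + 5 + 2 + 3 + 1 + 11 = 23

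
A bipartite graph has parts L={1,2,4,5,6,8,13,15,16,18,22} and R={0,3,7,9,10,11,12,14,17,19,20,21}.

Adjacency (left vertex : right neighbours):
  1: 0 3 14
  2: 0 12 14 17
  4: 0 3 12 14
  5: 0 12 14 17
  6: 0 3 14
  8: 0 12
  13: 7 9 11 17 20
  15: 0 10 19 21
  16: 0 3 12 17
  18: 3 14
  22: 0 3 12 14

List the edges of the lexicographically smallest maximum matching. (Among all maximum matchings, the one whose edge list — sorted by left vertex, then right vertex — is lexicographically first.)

Lex-smallest maximum matching: {(1,0), (2,12), (4,3), (5,14), (13,7), (15,10), (16,17)}

|M| = 7 (so the lex-smallest maximum matching has 7 edges)
process left vertices in ascending order; for each, take the smallest-labelled available neighbour that still permits 7 edges overall, or leave it unmatched if none does
lex-smallest matching: {1-0, 2-12, 4-3, 5-14, 13-7, 15-10, 16-17}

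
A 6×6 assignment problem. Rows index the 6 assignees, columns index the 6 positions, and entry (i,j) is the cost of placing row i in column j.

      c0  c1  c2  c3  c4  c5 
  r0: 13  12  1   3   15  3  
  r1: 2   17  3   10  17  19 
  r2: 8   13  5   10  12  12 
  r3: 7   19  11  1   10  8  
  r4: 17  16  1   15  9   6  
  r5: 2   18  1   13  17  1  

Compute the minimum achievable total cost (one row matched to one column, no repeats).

Minimum assignment cost: 27

optimal assignment: row0→col2 (cost 1), row1→col0 (cost 2), row2→col1 (cost 13), row3→col3 (cost 1), row4→col4 (cost 9), row5→col5 (cost 1)
total = 1 + 2 + 13 + 1 + 9 + 1 = 27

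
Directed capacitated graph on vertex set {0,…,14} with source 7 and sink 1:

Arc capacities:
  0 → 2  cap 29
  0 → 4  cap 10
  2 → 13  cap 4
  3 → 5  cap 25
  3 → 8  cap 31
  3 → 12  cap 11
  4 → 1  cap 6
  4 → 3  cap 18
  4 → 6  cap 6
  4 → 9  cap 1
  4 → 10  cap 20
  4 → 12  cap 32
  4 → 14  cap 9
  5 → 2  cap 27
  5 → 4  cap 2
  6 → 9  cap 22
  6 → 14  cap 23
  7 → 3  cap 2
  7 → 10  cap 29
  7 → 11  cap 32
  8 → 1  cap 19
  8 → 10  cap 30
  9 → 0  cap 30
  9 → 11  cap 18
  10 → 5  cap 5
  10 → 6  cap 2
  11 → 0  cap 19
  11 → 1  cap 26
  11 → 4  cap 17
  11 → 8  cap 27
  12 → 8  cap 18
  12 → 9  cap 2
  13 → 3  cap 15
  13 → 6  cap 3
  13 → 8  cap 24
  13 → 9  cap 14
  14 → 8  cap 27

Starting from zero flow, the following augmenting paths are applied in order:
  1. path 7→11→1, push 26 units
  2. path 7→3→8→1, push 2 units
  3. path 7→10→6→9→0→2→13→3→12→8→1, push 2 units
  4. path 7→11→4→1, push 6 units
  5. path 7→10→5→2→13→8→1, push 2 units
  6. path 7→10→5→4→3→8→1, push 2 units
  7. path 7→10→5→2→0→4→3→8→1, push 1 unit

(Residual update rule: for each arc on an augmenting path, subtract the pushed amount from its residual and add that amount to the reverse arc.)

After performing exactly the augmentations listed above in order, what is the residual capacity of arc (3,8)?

Residual capacity of (3,8): 26

after path 1 (7→11→1, push 26): res(3,8)=31
after path 2 (7→3→8→1, push 2): res(3,8)=29
after path 3 (7→10→6→9→0→2→13→3→12→8→1, push 2): res(3,8)=29
after path 4 (7→11→4→1, push 6): res(3,8)=29
after path 5 (7→10→5→2→13→8→1, push 2): res(3,8)=29
after path 6 (7→10→5→4→3→8→1, push 2): res(3,8)=27
after path 7 (7→10→5→2→0→4→3→8→1, push 1): res(3,8)=26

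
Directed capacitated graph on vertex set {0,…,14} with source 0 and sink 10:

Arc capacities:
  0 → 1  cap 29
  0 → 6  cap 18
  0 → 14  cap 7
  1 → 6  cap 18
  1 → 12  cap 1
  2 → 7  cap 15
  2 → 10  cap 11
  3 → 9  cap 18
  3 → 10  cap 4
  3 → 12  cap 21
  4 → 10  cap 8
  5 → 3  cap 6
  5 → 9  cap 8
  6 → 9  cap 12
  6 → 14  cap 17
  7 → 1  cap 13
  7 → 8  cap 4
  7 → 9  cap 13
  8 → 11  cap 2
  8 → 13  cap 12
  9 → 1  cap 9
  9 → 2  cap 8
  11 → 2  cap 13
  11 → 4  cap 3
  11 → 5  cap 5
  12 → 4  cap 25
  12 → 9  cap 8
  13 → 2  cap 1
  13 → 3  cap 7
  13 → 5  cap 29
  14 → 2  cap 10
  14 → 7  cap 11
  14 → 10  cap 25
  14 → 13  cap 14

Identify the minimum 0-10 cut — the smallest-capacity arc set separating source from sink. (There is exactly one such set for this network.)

Min-cut arcs: {(0,14), (1,12), (6,14), (9,2)} (total capacity 33)

augment #1: 0→14→10 push 7
augment #2: 0→6→14→10 push 17
augment #3: 0→1→12→4→10 push 1
augment #4: 0→6→9→2→10 push 1
augment #5: 0→1→6→9→2→10 push 7
max flow = 33; residual-reachable set from 0 gives S-side
cut edges (S→T): {(0,14), (1,12), (6,14), (9,2)} total cap 33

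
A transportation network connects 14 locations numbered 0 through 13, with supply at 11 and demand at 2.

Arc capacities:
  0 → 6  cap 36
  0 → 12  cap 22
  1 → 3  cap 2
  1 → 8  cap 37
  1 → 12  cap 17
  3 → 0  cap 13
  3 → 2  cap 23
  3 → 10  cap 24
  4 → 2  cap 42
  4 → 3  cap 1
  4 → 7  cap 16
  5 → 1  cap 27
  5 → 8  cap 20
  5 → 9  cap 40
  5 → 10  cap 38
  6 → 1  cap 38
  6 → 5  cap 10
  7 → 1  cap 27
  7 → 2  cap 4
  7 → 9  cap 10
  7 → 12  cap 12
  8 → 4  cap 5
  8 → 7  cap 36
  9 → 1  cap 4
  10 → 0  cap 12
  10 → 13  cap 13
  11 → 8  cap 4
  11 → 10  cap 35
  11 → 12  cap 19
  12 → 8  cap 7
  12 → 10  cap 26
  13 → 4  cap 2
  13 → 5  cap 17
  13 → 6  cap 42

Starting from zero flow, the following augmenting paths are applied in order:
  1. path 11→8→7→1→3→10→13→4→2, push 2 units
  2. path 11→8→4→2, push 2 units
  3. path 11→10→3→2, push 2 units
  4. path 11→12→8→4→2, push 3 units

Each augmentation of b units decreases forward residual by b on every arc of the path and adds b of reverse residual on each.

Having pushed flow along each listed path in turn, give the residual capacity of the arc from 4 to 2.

after path 1 (11→8→7→1→3→10→13→4→2, push 2): res(4,2)=40
after path 2 (11→8→4→2, push 2): res(4,2)=38
after path 3 (11→10→3→2, push 2): res(4,2)=38
after path 4 (11→12→8→4→2, push 3): res(4,2)=35

Residual capacity of (4,2): 35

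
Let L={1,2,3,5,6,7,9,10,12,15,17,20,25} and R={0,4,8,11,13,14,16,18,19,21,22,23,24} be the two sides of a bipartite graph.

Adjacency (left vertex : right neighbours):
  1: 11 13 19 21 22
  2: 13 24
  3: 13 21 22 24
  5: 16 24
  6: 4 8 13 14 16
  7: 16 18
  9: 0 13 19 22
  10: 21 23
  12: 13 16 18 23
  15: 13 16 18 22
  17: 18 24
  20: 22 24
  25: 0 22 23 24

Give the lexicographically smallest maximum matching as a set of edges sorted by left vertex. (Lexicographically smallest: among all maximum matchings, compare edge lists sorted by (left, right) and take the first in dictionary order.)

|M| = 11 (so the lex-smallest maximum matching has 11 edges)
process left vertices in ascending order; for each, take the smallest-labelled available neighbour that still permits 11 edges overall, or leave it unmatched if none does
lex-smallest matching: {1-11, 2-13, 3-21, 5-16, 6-4, 7-18, 9-19, 10-23, 15-22, 17-24, 25-0}

Lex-smallest maximum matching: {(1,11), (2,13), (3,21), (5,16), (6,4), (7,18), (9,19), (10,23), (15,22), (17,24), (25,0)}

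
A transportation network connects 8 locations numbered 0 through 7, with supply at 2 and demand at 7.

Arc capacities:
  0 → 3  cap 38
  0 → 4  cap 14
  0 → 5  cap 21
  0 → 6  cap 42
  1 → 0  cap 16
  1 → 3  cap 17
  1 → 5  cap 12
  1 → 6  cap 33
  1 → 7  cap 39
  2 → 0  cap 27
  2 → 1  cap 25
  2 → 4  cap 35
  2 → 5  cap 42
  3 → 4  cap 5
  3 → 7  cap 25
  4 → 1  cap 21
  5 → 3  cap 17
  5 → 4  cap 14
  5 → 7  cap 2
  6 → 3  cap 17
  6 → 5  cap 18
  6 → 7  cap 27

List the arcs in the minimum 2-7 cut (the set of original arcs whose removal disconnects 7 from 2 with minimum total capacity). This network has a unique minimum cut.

augment #1: 2→1→7 push 25
augment #2: 2→5→7 push 2
augment #3: 2→0→3→7 push 25
augment #4: 2→0→6→7 push 2
augment #5: 2→4→1→7 push 14
augment #6: 2→4→1→6→7 push 7
augment #7: 2→5→3→0→6→7 push 17
max flow = 92; residual-reachable set from 2 gives S-side
cut edges (S→T): {(2,0), (2,1), (4,1), (5,3), (5,7)} total cap 92

Min-cut arcs: {(2,0), (2,1), (4,1), (5,3), (5,7)} (total capacity 92)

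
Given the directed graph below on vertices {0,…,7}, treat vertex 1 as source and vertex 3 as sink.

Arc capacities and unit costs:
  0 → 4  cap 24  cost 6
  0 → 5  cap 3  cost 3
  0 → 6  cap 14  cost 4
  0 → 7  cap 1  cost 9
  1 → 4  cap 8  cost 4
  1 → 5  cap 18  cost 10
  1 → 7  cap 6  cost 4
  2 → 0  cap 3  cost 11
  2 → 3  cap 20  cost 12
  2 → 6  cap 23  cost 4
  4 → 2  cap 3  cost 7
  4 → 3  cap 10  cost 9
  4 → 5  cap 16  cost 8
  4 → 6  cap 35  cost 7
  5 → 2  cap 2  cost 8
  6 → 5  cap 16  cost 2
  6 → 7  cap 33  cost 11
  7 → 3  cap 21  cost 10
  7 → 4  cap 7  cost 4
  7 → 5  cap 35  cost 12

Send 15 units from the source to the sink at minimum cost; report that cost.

shortest-cost path #1: 1→4→3 push 8 @ unit cost 13 (adds 104)
shortest-cost path #2: 1→7→3 push 6 @ unit cost 14 (adds 84)
shortest-cost path #3: 1→5→2→3 push 1 @ unit cost 30 (adds 30)
total cost = 218

Minimum cost for 15 units: 218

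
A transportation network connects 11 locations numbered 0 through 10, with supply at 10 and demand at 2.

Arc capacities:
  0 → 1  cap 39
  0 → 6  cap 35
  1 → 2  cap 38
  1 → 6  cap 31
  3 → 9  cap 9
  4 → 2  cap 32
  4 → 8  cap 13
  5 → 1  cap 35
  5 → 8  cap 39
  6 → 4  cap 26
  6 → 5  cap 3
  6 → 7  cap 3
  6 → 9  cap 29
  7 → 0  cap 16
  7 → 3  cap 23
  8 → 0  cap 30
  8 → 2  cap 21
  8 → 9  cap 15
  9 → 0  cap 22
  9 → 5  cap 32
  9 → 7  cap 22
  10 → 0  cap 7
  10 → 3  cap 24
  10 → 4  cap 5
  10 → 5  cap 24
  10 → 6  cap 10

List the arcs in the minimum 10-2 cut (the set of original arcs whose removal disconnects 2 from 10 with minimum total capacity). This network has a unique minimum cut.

augment #1: 10→4→2 push 5
augment #2: 10→0→1→2 push 7
augment #3: 10→5→1→2 push 24
augment #4: 10→6→4→2 push 10
augment #5: 10→3→9→0→1→2 push 7
augment #6: 10→3→9→5→8→2 push 2
max flow = 55; residual-reachable set from 10 gives S-side
cut edges (S→T): {(3,9), (10,0), (10,4), (10,5), (10,6)} total cap 55

Min-cut arcs: {(3,9), (10,0), (10,4), (10,5), (10,6)} (total capacity 55)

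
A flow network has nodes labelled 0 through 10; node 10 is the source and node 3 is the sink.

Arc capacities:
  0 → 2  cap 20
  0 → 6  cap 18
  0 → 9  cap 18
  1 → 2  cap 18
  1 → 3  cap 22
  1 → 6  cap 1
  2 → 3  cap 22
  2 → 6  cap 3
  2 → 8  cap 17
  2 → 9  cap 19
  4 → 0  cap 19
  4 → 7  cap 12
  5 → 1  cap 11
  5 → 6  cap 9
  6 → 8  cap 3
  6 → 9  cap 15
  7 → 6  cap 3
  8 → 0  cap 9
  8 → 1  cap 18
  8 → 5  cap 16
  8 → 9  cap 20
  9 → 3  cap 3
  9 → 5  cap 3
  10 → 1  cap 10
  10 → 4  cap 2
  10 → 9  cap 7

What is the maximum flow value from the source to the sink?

augment #1: 10→1→3 bottleneck 10, total now 10
augment #2: 10→9→3 bottleneck 3, total now 13
augment #3: 10→4→0→2→3 bottleneck 2, total now 15
augment #4: 10→9→5→1→3 bottleneck 3, total now 18

Maximum flow value: 18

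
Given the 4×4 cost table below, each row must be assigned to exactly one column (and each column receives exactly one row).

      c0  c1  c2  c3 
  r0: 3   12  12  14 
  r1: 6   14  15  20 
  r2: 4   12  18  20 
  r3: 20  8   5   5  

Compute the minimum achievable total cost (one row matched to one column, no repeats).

Minimum assignment cost: 35

one of 3 optimal assignments: row0→col0 (cost 3), row1→col2 (cost 15), row2→col1 (cost 12), row3→col3 (cost 5)
total = 3 + 15 + 12 + 5 = 35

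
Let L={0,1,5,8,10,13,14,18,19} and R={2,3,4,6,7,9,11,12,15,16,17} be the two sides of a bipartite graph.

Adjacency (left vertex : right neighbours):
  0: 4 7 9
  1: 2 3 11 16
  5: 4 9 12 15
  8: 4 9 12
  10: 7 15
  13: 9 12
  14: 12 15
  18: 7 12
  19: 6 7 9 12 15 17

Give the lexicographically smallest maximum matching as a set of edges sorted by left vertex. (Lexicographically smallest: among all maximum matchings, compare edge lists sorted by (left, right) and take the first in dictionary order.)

Lex-smallest maximum matching: {(0,4), (1,2), (5,9), (8,12), (10,7), (14,15), (19,6)}

|M| = 7 (so the lex-smallest maximum matching has 7 edges)
process left vertices in ascending order; for each, take the smallest-labelled available neighbour that still permits 7 edges overall, or leave it unmatched if none does
lex-smallest matching: {0-4, 1-2, 5-9, 8-12, 10-7, 14-15, 19-6}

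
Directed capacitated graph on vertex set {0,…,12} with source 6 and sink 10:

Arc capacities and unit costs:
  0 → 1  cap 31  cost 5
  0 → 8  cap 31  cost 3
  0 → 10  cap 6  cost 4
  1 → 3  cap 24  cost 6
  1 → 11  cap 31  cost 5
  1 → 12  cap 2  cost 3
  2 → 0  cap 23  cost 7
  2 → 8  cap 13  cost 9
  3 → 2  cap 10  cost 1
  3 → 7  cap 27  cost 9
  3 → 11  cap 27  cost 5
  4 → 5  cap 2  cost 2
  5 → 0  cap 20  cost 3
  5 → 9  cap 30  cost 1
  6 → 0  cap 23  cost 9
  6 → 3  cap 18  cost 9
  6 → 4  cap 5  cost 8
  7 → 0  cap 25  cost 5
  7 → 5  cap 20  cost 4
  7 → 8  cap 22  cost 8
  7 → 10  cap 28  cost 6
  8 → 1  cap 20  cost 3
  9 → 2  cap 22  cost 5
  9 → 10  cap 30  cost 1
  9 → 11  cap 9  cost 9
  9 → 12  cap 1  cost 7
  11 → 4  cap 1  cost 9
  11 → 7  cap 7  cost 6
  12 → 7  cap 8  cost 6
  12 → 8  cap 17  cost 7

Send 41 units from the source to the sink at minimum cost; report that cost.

Minimum cost for 41 units: 1019

shortest-cost path #1: 6→4→5→9→10 push 2 @ unit cost 12 (adds 24)
shortest-cost path #2: 6→0→10 push 6 @ unit cost 13 (adds 78)
shortest-cost path #3: 6→3→7→10 push 18 @ unit cost 24 (adds 432)
shortest-cost path #4: 6→0→1→12→7→10 push 2 @ unit cost 29 (adds 58)
shortest-cost path #5: 6→0→1→11→7→10 push 7 @ unit cost 31 (adds 217)
shortest-cost path #6: 6→0→1→3→7→10 push 1 @ unit cost 35 (adds 35)
shortest-cost path #7: 6→0→1→3→7→5→9→10 push 5 @ unit cost 35 (adds 175)
total cost = 1019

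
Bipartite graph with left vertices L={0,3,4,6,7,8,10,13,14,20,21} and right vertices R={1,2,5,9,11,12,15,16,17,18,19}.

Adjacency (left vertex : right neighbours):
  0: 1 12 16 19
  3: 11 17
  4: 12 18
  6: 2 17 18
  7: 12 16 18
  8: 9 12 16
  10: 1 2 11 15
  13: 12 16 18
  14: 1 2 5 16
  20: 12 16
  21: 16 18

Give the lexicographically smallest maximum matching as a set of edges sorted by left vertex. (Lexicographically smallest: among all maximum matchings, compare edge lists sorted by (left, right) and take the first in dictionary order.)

|M| = 9 (so the lex-smallest maximum matching has 9 edges)
process left vertices in ascending order; for each, take the smallest-labelled available neighbour that still permits 9 edges overall, or leave it unmatched if none does
lex-smallest matching: {0-1, 3-11, 4-12, 6-2, 7-16, 8-9, 10-15, 13-18, 14-5}

Lex-smallest maximum matching: {(0,1), (3,11), (4,12), (6,2), (7,16), (8,9), (10,15), (13,18), (14,5)}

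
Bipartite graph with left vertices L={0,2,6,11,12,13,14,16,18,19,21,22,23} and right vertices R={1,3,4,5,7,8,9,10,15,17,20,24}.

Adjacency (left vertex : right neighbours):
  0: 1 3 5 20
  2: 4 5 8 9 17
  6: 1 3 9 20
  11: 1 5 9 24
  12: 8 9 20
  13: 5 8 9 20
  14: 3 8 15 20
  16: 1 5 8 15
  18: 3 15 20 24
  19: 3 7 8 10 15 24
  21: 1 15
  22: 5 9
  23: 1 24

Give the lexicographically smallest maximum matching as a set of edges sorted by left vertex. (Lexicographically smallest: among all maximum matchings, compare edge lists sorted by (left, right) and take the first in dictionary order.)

Lex-smallest maximum matching: {(0,1), (2,4), (6,3), (11,5), (12,8), (13,9), (14,15), (18,20), (19,7), (23,24)}

|M| = 10 (so the lex-smallest maximum matching has 10 edges)
process left vertices in ascending order; for each, take the smallest-labelled available neighbour that still permits 10 edges overall, or leave it unmatched if none does
lex-smallest matching: {0-1, 2-4, 6-3, 11-5, 12-8, 13-9, 14-15, 18-20, 19-7, 23-24}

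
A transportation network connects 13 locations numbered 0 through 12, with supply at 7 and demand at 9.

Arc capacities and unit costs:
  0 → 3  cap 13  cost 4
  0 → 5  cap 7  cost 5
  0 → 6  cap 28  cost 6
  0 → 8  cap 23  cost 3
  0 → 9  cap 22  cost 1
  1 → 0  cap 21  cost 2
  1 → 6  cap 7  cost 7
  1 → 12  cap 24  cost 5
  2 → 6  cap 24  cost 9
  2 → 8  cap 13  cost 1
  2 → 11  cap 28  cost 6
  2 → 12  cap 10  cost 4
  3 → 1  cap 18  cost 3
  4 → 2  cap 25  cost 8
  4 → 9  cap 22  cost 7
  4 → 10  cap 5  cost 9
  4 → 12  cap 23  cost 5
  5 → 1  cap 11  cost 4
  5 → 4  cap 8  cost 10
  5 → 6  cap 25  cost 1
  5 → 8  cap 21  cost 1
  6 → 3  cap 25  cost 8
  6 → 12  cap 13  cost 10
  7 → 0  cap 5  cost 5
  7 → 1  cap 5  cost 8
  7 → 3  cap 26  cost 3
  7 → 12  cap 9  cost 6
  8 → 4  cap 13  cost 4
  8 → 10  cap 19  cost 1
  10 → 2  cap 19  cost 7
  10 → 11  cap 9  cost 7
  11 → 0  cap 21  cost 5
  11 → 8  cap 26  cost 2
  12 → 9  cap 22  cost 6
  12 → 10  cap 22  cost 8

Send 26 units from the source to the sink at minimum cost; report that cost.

Minimum cost for 26 units: 231

shortest-cost path #1: 7→0→9 push 5 @ unit cost 6 (adds 30)
shortest-cost path #2: 7→3→1→0→9 push 17 @ unit cost 9 (adds 153)
shortest-cost path #3: 7→12→9 push 4 @ unit cost 12 (adds 48)
total cost = 231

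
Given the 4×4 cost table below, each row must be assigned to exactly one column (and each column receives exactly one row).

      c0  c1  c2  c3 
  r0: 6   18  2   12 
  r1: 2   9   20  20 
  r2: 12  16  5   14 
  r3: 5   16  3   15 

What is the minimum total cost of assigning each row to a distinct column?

optimal assignment: row0→col2 (cost 2), row1→col1 (cost 9), row2→col3 (cost 14), row3→col0 (cost 5)
total = 2 + 9 + 14 + 5 = 30

Minimum assignment cost: 30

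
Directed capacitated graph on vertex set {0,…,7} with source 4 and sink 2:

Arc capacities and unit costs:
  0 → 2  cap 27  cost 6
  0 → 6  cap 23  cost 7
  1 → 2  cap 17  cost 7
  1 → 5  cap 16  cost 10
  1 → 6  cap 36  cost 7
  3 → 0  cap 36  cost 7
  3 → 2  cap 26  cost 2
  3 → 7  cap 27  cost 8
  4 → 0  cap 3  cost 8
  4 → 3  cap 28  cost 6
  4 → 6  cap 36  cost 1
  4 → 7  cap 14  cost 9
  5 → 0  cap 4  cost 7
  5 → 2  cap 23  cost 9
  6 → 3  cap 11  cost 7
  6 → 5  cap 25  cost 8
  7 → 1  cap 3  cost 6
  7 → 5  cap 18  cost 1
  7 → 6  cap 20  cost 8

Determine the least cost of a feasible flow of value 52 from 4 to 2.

Minimum cost for 52 units: 664

shortest-cost path #1: 4→3→2 push 26 @ unit cost 8 (adds 208)
shortest-cost path #2: 4→0→2 push 3 @ unit cost 14 (adds 42)
shortest-cost path #3: 4→6→5→2 push 23 @ unit cost 18 (adds 414)
total cost = 664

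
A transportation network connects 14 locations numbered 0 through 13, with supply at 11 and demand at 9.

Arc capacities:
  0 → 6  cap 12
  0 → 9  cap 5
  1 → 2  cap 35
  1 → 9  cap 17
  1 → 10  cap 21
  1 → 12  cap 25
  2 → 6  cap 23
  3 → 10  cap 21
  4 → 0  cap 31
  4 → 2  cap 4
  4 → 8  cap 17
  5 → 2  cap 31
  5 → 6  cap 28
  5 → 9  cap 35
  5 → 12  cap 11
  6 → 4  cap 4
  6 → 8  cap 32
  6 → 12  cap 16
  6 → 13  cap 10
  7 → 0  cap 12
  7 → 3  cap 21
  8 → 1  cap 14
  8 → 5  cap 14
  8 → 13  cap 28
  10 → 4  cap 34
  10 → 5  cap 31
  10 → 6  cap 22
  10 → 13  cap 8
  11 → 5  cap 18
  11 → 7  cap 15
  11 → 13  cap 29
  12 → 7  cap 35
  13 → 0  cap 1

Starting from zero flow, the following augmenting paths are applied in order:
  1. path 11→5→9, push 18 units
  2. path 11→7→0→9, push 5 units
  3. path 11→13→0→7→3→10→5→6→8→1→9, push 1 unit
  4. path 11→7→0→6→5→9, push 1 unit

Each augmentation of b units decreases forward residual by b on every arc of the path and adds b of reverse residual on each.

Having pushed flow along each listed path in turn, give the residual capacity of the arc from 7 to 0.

Residual capacity of (7,0): 7

after path 1 (11→5→9, push 18): res(7,0)=12
after path 2 (11→7→0→9, push 5): res(7,0)=7
after path 3 (11→13→0→7→3→10→5→6→8→1→9, push 1): res(7,0)=8
after path 4 (11→7→0→6→5→9, push 1): res(7,0)=7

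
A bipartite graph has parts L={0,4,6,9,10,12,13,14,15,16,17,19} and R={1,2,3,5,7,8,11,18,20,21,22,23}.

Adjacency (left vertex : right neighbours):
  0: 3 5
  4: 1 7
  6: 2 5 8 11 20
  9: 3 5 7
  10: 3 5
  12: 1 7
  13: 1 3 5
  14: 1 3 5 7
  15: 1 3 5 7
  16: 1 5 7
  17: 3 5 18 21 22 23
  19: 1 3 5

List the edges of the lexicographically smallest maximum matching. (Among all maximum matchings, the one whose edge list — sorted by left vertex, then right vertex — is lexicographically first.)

|M| = 6 (so the lex-smallest maximum matching has 6 edges)
process left vertices in ascending order; for each, take the smallest-labelled available neighbour that still permits 6 edges overall, or leave it unmatched if none does
lex-smallest matching: {0-3, 4-1, 6-2, 9-5, 12-7, 17-18}

Lex-smallest maximum matching: {(0,3), (4,1), (6,2), (9,5), (12,7), (17,18)}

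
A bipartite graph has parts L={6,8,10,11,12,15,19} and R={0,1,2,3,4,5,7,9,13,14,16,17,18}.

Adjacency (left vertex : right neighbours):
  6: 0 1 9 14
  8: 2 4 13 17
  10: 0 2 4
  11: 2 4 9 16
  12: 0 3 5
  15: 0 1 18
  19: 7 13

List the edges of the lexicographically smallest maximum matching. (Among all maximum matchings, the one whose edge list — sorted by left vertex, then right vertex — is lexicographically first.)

Lex-smallest maximum matching: {(6,0), (8,2), (10,4), (11,9), (12,3), (15,1), (19,7)}

|M| = 7 (so the lex-smallest maximum matching has 7 edges)
process left vertices in ascending order; for each, take the smallest-labelled available neighbour that still permits 7 edges overall, or leave it unmatched if none does
lex-smallest matching: {6-0, 8-2, 10-4, 11-9, 12-3, 15-1, 19-7}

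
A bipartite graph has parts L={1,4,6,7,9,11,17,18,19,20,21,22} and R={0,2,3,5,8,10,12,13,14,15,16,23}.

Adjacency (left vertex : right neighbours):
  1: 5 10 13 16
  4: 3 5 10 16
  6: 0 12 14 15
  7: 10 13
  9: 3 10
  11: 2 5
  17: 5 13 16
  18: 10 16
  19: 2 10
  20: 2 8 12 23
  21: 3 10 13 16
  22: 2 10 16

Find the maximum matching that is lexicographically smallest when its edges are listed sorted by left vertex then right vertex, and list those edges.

Lex-smallest maximum matching: {(1,5), (4,3), (6,0), (7,10), (11,2), (17,13), (18,16), (20,8)}

|M| = 8 (so the lex-smallest maximum matching has 8 edges)
process left vertices in ascending order; for each, take the smallest-labelled available neighbour that still permits 8 edges overall, or leave it unmatched if none does
lex-smallest matching: {1-5, 4-3, 6-0, 7-10, 11-2, 17-13, 18-16, 20-8}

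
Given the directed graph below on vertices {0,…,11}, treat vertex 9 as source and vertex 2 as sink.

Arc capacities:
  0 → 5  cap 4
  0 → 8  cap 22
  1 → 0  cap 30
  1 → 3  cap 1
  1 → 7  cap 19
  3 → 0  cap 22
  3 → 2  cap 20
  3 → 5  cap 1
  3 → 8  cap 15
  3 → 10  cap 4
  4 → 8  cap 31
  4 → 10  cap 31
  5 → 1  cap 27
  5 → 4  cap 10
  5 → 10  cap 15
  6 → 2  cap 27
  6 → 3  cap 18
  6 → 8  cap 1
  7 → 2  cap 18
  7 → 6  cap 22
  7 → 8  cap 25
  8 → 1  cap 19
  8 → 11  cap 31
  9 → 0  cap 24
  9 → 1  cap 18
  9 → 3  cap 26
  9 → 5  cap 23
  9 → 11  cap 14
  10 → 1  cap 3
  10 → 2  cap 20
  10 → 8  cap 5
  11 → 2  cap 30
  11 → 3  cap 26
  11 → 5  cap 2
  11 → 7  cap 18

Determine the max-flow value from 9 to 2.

augment #1: 9→3→2 bottleneck 20, total now 20
augment #2: 9→11→2 bottleneck 14, total now 34
augment #3: 9→1→7→2 bottleneck 18, total now 52
augment #4: 9→3→10→2 bottleneck 4, total now 56
augment #5: 9→5→10→2 bottleneck 15, total now 71
augment #6: 9→0→8→11→2 bottleneck 16, total now 87
augment #7: 9→5→4→10→2 bottleneck 1, total now 88
augment #8: 9→5→1→7→6→2 bottleneck 1, total now 89
augment #9: 9→0→8→11→7→6→2 bottleneck 6, total now 95
augment #10: 9→3→8→11→7→6→2 bottleneck 2, total now 97
augment #11: 9→5→4→8→11→7→6→2 bottleneck 6, total now 103
augment #12: 9→0→5→4→8→11→7→6→2 bottleneck 1, total now 104

Maximum flow value: 104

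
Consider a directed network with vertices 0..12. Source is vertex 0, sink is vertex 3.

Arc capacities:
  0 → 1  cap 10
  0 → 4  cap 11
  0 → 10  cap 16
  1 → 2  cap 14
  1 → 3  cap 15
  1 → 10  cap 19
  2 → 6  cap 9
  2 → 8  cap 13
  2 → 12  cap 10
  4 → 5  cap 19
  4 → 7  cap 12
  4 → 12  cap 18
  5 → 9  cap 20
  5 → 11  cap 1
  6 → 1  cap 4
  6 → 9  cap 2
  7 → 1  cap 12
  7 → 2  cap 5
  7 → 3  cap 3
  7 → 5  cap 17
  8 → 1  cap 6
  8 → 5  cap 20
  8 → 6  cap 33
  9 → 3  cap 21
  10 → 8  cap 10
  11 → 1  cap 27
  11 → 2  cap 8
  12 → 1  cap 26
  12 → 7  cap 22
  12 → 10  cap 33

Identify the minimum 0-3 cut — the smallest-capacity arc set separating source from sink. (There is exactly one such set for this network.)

augment #1: 0→1→3 push 10
augment #2: 0→4→7→3 push 3
augment #3: 0→4→5→9→3 push 8
augment #4: 0→10→8→1→3 push 5
augment #5: 0→10→8→5→9→3 push 5
max flow = 31; residual-reachable set from 0 gives S-side
cut edges (S→T): {(0,1), (0,4), (10,8)} total cap 31

Min-cut arcs: {(0,1), (0,4), (10,8)} (total capacity 31)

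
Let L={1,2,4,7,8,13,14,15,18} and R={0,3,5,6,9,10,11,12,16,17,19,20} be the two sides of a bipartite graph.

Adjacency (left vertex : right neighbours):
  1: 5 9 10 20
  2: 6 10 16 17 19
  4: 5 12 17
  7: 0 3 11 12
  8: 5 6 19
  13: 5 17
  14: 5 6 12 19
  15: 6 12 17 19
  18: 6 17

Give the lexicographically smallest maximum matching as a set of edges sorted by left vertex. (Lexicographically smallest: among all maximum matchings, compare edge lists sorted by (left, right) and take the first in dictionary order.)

|M| = 8 (so the lex-smallest maximum matching has 8 edges)
process left vertices in ascending order; for each, take the smallest-labelled available neighbour that still permits 8 edges overall, or leave it unmatched if none does
lex-smallest matching: {1-9, 2-10, 4-5, 7-0, 8-6, 13-17, 14-12, 15-19}

Lex-smallest maximum matching: {(1,9), (2,10), (4,5), (7,0), (8,6), (13,17), (14,12), (15,19)}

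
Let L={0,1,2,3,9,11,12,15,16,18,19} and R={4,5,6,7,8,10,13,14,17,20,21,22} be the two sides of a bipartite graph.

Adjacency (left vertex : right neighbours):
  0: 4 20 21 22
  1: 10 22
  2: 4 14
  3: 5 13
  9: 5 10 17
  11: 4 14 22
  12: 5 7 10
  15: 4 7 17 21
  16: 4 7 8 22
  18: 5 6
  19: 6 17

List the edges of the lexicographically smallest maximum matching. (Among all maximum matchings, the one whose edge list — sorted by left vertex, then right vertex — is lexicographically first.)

|M| = 11 (so the lex-smallest maximum matching has 11 edges)
process left vertices in ascending order; for each, take the smallest-labelled available neighbour that still permits 11 edges overall, or leave it unmatched if none does
lex-smallest matching: {0-4, 1-10, 2-14, 3-13, 9-5, 11-22, 12-7, 15-21, 16-8, 18-6, 19-17}

Lex-smallest maximum matching: {(0,4), (1,10), (2,14), (3,13), (9,5), (11,22), (12,7), (15,21), (16,8), (18,6), (19,17)}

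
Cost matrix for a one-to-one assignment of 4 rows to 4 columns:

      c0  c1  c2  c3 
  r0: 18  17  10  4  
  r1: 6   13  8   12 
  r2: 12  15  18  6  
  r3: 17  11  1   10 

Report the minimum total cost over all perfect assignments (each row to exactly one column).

optimal assignment: row0→col3 (cost 4), row1→col0 (cost 6), row2→col1 (cost 15), row3→col2 (cost 1)
total = 4 + 6 + 15 + 1 = 26

Minimum assignment cost: 26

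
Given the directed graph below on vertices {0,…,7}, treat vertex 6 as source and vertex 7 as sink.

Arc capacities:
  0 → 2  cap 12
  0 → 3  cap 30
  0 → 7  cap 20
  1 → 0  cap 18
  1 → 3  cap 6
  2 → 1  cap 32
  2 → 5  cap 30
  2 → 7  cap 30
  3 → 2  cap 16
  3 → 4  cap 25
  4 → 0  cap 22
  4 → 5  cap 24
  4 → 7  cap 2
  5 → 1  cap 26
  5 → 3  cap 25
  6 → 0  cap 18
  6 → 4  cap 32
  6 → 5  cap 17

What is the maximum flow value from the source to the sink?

Maximum flow value: 50

augment #1: 6→0→7 bottleneck 18, total now 18
augment #2: 6→4→7 bottleneck 2, total now 20
augment #3: 6→4→0→7 bottleneck 2, total now 22
augment #4: 6→4→0→2→7 bottleneck 12, total now 34
augment #5: 6→5→3→2→7 bottleneck 16, total now 50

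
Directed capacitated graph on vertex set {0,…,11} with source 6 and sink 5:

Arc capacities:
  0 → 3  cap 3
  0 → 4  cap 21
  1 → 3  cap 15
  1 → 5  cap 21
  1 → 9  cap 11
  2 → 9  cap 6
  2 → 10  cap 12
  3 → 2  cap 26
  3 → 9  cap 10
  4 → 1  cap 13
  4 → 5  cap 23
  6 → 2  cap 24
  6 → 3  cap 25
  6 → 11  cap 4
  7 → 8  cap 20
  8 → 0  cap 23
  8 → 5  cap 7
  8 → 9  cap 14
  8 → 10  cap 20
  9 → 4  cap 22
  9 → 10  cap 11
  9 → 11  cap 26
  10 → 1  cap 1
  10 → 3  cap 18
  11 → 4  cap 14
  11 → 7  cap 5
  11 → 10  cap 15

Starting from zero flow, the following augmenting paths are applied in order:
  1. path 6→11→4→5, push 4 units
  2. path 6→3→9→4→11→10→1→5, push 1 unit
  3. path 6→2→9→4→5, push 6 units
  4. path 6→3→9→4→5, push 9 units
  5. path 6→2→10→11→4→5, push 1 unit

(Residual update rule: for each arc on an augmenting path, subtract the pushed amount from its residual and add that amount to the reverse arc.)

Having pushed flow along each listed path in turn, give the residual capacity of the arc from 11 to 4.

Residual capacity of (11,4): 10

after path 1 (6→11→4→5, push 4): res(11,4)=10
after path 2 (6→3→9→4→11→10→1→5, push 1): res(11,4)=11
after path 3 (6→2→9→4→5, push 6): res(11,4)=11
after path 4 (6→3→9→4→5, push 9): res(11,4)=11
after path 5 (6→2→10→11→4→5, push 1): res(11,4)=10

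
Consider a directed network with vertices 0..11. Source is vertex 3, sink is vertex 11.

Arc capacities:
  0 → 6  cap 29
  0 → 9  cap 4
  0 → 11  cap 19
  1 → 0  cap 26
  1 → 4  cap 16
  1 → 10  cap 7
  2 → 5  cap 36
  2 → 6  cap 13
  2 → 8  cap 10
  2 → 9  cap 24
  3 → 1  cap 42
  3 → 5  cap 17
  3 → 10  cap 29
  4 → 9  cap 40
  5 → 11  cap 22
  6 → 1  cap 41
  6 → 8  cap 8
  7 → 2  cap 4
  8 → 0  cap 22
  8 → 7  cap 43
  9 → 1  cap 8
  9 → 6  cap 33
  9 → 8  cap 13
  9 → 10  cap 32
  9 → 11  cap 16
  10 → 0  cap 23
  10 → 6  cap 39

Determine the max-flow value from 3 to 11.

augment #1: 3→5→11 bottleneck 17, total now 17
augment #2: 3→1→0→11 bottleneck 19, total now 36
augment #3: 3→1→0→9→11 bottleneck 4, total now 40
augment #4: 3→1→4→9→11 bottleneck 12, total now 52
augment #5: 3→10→6→8→7→2→5→11 bottleneck 4, total now 56

Maximum flow value: 56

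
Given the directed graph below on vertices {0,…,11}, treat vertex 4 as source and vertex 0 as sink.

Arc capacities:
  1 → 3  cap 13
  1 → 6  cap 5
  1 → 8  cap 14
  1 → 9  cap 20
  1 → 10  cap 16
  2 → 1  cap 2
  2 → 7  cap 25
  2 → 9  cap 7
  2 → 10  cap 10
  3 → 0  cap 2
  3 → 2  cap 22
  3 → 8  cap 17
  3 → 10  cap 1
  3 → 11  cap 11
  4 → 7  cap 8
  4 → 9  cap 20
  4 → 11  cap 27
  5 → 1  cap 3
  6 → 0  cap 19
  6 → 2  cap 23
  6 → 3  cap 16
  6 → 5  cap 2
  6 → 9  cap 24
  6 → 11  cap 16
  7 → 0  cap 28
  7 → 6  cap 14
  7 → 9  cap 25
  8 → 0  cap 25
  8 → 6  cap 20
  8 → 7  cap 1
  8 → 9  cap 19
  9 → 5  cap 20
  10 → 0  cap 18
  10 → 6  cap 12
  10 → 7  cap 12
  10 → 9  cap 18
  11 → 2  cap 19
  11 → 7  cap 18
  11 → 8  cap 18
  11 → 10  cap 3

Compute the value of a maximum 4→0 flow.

Maximum flow value: 38

augment #1: 4→7→0 bottleneck 8, total now 8
augment #2: 4→11→7→0 bottleneck 18, total now 26
augment #3: 4→11→8→0 bottleneck 9, total now 35
augment #4: 4→9→5→1→3→0 bottleneck 2, total now 37
augment #5: 4→9→5→1→6→0 bottleneck 1, total now 38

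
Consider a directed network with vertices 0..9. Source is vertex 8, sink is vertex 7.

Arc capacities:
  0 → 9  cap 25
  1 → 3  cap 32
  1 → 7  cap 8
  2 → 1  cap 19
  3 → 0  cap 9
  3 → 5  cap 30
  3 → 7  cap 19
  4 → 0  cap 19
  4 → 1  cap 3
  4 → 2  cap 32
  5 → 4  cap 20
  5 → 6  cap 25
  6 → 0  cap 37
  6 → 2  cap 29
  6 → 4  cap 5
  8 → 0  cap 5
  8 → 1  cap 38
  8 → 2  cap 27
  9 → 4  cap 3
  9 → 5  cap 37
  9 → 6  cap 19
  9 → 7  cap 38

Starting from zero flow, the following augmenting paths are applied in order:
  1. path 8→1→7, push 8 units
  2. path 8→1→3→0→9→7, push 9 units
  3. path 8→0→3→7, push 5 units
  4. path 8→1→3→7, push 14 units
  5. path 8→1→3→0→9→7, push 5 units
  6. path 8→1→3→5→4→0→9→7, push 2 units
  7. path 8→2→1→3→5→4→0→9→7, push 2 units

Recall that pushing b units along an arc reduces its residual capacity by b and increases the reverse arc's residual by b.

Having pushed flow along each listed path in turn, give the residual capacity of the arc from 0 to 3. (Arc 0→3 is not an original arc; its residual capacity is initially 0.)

after path 1 (8→1→7, push 8): res(0,3)=0
after path 2 (8→1→3→0→9→7, push 9): res(0,3)=9
after path 3 (8→0→3→7, push 5): res(0,3)=4
after path 4 (8→1→3→7, push 14): res(0,3)=4
after path 5 (8→1→3→0→9→7, push 5): res(0,3)=9
after path 6 (8→1→3→5→4→0→9→7, push 2): res(0,3)=9
after path 7 (8→2→1→3→5→4→0→9→7, push 2): res(0,3)=9

Residual capacity of (0,3): 9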